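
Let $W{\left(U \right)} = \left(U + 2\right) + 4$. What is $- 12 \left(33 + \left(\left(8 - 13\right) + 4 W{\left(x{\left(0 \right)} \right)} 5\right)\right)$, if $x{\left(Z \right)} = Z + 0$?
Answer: $-1776$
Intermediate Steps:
$x{\left(Z \right)} = Z$
$W{\left(U \right)} = 6 + U$ ($W{\left(U \right)} = \left(2 + U\right) + 4 = 6 + U$)
$- 12 \left(33 + \left(\left(8 - 13\right) + 4 W{\left(x{\left(0 \right)} \right)} 5\right)\right) = - 12 \left(33 + \left(\left(8 - 13\right) + 4 \left(6 + 0\right) 5\right)\right) = - 12 \left(33 - \left(5 - 4 \cdot 6 \cdot 5\right)\right) = - 12 \left(33 + \left(-5 + 24 \cdot 5\right)\right) = - 12 \left(33 + \left(-5 + 120\right)\right) = - 12 \left(33 + 115\right) = \left(-12\right) 148 = -1776$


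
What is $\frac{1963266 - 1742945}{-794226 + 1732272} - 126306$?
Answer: $- \frac{118480617755}{938046} \approx -1.2631 \cdot 10^{5}$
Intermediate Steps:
$\frac{1963266 - 1742945}{-794226 + 1732272} - 126306 = \frac{220321}{938046} - 126306 = - \frac{118480617755}{938046}$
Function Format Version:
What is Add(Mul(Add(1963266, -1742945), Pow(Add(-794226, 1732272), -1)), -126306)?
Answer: Rational(-118480617755, 938046) ≈ -1.2631e+5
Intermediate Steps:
Add(Mul(Add(1963266, -1742945), Pow(Add(-794226, 1732272), -1)), -126306) = Add(Mul(220321, Pow(938046, -1)), -126306) = Add(Mul(220321, Rational(1, 938046)), -126306) = Add(Rational(220321, 938046), -126306) = Rational(-118480617755, 938046)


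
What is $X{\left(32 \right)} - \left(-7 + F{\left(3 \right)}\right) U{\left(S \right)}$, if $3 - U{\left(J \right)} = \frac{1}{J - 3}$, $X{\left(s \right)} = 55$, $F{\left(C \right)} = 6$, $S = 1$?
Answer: $\frac{117}{2} \approx 58.5$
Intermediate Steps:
$U{\left(J \right)} = 3 - \frac{1}{-3 + J}$ ($U{\left(J \right)} = 3 - \frac{1}{J - 3} = 3 - \frac{1}{-3 + J}$)
$X{\left(32 \right)} - \left(-7 + F{\left(3 \right)}\right) U{\left(S \right)} = 55 - \left(-7 + 6\right) \frac{-10 + 3 \cdot 1}{-3 + 1} = 55 - - \frac{-10 + 3}{-2} = 55 - - \frac{\left(-1\right) \left(-7\right)}{2} = 55 - \left(-1\right) \frac{7}{2} = 55 - - \frac{7}{2} = 55 + \frac{7}{2} = \frac{117}{2}$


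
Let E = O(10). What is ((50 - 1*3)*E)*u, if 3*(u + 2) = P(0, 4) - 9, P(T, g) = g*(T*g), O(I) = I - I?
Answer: 0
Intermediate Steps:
O(I) = 0
E = 0
P(T, g) = T*g²
u = -5 (u = -2 + (0*4² - 9)/3 = -2 + (0*16 - 9)/3 = -2 + (0 - 9)/3 = -2 + (⅓)*(-9) = -2 - 3 = -5)
((50 - 1*3)*E)*u = ((50 - 1*3)*0)*(-5) = ((50 - 3)*0)*(-5) = (47*0)*(-5) = 0*(-5) = 0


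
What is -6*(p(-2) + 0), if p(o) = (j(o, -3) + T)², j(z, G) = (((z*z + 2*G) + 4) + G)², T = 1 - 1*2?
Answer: 0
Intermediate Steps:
T = -1 (T = 1 - 2 = -1)
j(z, G) = (4 + z² + 3*G)² (j(z, G) = (((z² + 2*G) + 4) + G)² = ((4 + z² + 2*G) + G)² = (4 + z² + 3*G)²)
p(o) = (-1 + (-5 + o²)²)² (p(o) = ((4 + o² + 3*(-3))² - 1)² = ((4 + o² - 9)² - 1)² = ((-5 + o²)² - 1)² = (-1 + (-5 + o²)²)²)
-6*(p(-2) + 0) = -6*((-1 + (-5 + (-2)²)²)² + 0) = -6*((-1 + (-5 + 4)²)² + 0) = -6*((-1 + (-1)²)² + 0) = -6*((-1 + 1)² + 0) = -6*(0² + 0) = -6*(0 + 0) = -6*0 = 0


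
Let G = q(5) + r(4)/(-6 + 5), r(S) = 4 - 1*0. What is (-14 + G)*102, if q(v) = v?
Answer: -1326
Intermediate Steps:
r(S) = 4 (r(S) = 4 + 0 = 4)
G = 1 (G = 5 + 4/(-6 + 5) = 5 + 4/(-1) = 5 - 1*4 = 5 - 4 = 1)
(-14 + G)*102 = (-14 + 1)*102 = -13*102 = -1326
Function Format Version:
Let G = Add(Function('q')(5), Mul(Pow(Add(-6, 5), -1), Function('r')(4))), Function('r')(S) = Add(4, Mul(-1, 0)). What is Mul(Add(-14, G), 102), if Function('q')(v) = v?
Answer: -1326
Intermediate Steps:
Function('r')(S) = 4 (Function('r')(S) = Add(4, 0) = 4)
G = 1 (G = Add(5, Mul(Pow(Add(-6, 5), -1), 4)) = Add(5, Mul(Pow(-1, -1), 4)) = Add(5, Mul(-1, 4)) = Add(5, -4) = 1)
Mul(Add(-14, G), 102) = Mul(Add(-14, 1), 102) = Mul(-13, 102) = -1326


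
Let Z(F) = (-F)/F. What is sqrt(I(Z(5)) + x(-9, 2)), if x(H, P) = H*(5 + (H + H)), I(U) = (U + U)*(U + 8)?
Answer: sqrt(103) ≈ 10.149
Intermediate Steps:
Z(F) = -1
I(U) = 2*U*(8 + U) (I(U) = (2*U)*(8 + U) = 2*U*(8 + U))
x(H, P) = H*(5 + 2*H)
sqrt(I(Z(5)) + x(-9, 2)) = sqrt(2*(-1)*(8 - 1) - 9*(5 + 2*(-9))) = sqrt(2*(-1)*7 - 9*(5 - 18)) = sqrt(-14 - 9*(-13)) = sqrt(-14 + 117) = sqrt(103)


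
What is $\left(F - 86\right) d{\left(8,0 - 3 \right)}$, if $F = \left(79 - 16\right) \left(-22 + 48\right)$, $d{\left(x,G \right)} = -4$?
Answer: $-6208$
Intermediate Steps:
$F = 1638$ ($F = 63 \cdot 26 = 1638$)
$\left(F - 86\right) d{\left(8,0 - 3 \right)} = \left(1638 - 86\right) \left(-4\right) = 1552 \left(-4\right) = -6208$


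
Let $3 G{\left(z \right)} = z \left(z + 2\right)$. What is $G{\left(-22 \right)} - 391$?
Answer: $- \frac{733}{3} \approx -244.33$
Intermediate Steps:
$G{\left(z \right)} = \frac{z \left(2 + z\right)}{3}$ ($G{\left(z \right)} = \frac{z \left(z + 2\right)}{3} = \frac{z \left(2 + z\right)}{3}$)
$G{\left(-22 \right)} - 391 = \frac{1}{3} \left(-22\right) \left(2 - 22\right) - 391 = \frac{1}{3} \left(-22\right) \left(-20\right) - 391 = \frac{440}{3} - 391 = - \frac{733}{3}$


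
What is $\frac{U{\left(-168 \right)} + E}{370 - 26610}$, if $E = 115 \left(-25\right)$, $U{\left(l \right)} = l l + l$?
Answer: $- \frac{25181}{26240} \approx -0.95964$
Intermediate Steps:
$U{\left(l \right)} = l + l^{2}$ ($U{\left(l \right)} = l^{2} + l = l + l^{2}$)
$E = -2875$
$\frac{U{\left(-168 \right)} + E}{370 - 26610} = \frac{- 168 \left(1 - 168\right) - 2875}{370 - 26610} = \frac{\left(-168\right) \left(-167\right) - 2875}{-26240} = \left(28056 - 2875\right) \left(- \frac{1}{26240}\right) = 25181 \left(- \frac{1}{26240}\right) = - \frac{25181}{26240}$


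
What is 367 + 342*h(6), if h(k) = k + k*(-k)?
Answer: -9893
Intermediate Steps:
h(k) = k - k**2
367 + 342*h(6) = 367 + 342*(6*(1 - 1*6)) = 367 + 342*(6*(1 - 6)) = 367 + 342*(6*(-5)) = 367 + 342*(-30) = 367 - 10260 = -9893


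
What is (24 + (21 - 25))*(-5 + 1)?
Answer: -80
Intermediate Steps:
(24 + (21 - 25))*(-5 + 1) = (24 - 4)*(-4) = 20*(-4) = -80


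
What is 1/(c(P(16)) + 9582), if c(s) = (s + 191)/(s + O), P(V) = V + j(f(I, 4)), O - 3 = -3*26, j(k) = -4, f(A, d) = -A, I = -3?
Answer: 9/86209 ≈ 0.00010440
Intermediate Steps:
O = -75 (O = 3 - 3*26 = 3 - 78 = -75)
P(V) = -4 + V (P(V) = V - 4 = -4 + V)
c(s) = (191 + s)/(-75 + s) (c(s) = (s + 191)/(s - 75) = (191 + s)/(-75 + s))
1/(c(P(16)) + 9582) = 1/((191 + (-4 + 16))/(-75 + (-4 + 16)) + 9582) = 1/((191 + 12)/(-75 + 12) + 9582) = 1/(203/(-63) + 9582) = 1/(-1/63*203 + 9582) = 1/(-29/9 + 9582) = 1/(86209/9) = 9/86209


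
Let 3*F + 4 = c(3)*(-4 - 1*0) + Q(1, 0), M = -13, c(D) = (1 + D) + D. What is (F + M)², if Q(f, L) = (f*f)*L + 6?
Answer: 4225/9 ≈ 469.44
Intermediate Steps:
c(D) = 1 + 2*D
Q(f, L) = 6 + L*f² (Q(f, L) = f²*L + 6 = L*f² + 6 = 6 + L*f²)
F = -26/3 (F = -4/3 + ((1 + 2*3)*(-4 - 1*0) + (6 + 0*1²))/3 = -4/3 + ((1 + 6)*(-4 + 0) + (6 + 0*1))/3 = -4/3 + (7*(-4) + (6 + 0))/3 = -4/3 + (-28 + 6)/3 = -4/3 + (⅓)*(-22) = -4/3 - 22/3 = -26/3 ≈ -8.6667)
(F + M)² = (-26/3 - 13)² = (-65/3)² = 4225/9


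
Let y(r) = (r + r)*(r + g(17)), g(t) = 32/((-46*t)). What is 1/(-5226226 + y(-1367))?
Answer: -391/582095824 ≈ -6.7171e-7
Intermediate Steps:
g(t) = -16/(23*t) (g(t) = 32*(-1/(46*t)) = -16/(23*t))
y(r) = 2*r*(-16/391 + r) (y(r) = (r + r)*(r - 16/23/17) = (2*r)*(r - 16/23*1/17) = (2*r)*(r - 16/391) = (2*r)*(-16/391 + r) = 2*r*(-16/391 + r))
1/(-5226226 + y(-1367)) = 1/(-5226226 + (2/391)*(-1367)*(-16 + 391*(-1367))) = 1/(-5226226 + (2/391)*(-1367)*(-16 - 534497)) = 1/(-5226226 + (2/391)*(-1367)*(-534513)) = 1/(-5226226 + 1461358542/391) = 1/(-582095824/391) = -391/582095824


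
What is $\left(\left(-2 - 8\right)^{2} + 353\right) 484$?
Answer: $219252$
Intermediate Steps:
$\left(\left(-2 - 8\right)^{2} + 353\right) 484 = \left(\left(-10\right)^{2} + 353\right) 484 = \left(100 + 353\right) 484 = 453 \cdot 484 = 219252$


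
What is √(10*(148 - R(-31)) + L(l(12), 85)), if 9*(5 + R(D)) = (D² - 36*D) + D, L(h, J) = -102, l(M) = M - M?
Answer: 2*I*√1902/3 ≈ 29.075*I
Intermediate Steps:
l(M) = 0
R(D) = -5 - 35*D/9 + D²/9 (R(D) = -5 + ((D² - 36*D) + D)/9 = -5 + (D² - 35*D)/9 = -5 + (-35*D/9 + D²/9) = -5 - 35*D/9 + D²/9)
√(10*(148 - R(-31)) + L(l(12), 85)) = √(10*(148 - (-5 - 35/9*(-31) + (⅑)*(-31)²)) - 102) = √(10*(148 - (-5 + 1085/9 + (⅑)*961)) - 102) = √(10*(148 - (-5 + 1085/9 + 961/9)) - 102) = √(10*(148 - 1*667/3) - 102) = √(10*(148 - 667/3) - 102) = √(10*(-223/3) - 102) = √(-2230/3 - 102) = √(-2536/3) = 2*I*√1902/3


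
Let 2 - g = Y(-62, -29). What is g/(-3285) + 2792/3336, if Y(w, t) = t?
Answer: 377846/456615 ≈ 0.82749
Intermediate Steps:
g = 31 (g = 2 - 1*(-29) = 2 + 29 = 31)
g/(-3285) + 2792/3336 = 31/(-3285) + 2792/3336 = 31*(-1/3285) + 2792*(1/3336) = -31/3285 + 349/417 = 377846/456615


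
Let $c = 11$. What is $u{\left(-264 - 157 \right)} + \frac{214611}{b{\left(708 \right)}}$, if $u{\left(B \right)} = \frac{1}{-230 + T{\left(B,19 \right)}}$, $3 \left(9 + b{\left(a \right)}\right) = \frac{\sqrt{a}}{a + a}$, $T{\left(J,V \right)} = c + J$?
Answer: $- \frac{31507231832207}{1321297280} - \frac{2575332 \sqrt{177}}{2064527} \approx -23862.0$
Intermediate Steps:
$T{\left(J,V \right)} = 11 + J$
$b{\left(a \right)} = -9 + \frac{1}{6 \sqrt{a}}$ ($b{\left(a \right)} = -9 + \frac{\frac{1}{a + a} \sqrt{a}}{3} = -9 + \frac{\frac{1}{2 a} \sqrt{a}}{3} = -9 + \frac{\frac{1}{2} \frac{1}{\sqrt{a}}}{3} = -9 + \frac{1}{6 \sqrt{a}}$)
$u{\left(B \right)} = \frac{1}{-219 + B}$ ($u{\left(B \right)} = \frac{1}{-230 + \left(11 + B\right)} = \frac{1}{-219 + B}$)
$u{\left(-264 - 157 \right)} + \frac{214611}{b{\left(708 \right)}} = \frac{1}{-219 - 421} + \frac{214611}{-9 + \frac{1}{6 \cdot 2 \sqrt{177}}} = \frac{1}{-219 - 421} + \frac{214611}{-9 + \frac{\frac{1}{354} \sqrt{177}}{6}} = \frac{1}{-219 - 421} + \frac{214611}{-9 + \frac{\sqrt{177}}{2124}} = \frac{1}{-640} + \frac{214611}{-9 + \frac{\sqrt{177}}{2124}} = - \frac{1}{640} + \frac{214611}{-9 + \frac{\sqrt{177}}{2124}}$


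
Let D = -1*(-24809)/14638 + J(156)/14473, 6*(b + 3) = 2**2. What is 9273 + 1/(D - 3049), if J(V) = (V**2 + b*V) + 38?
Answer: 5983289313042923/645237735889 ≈ 9273.0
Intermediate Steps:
b = -7/3 (b = -3 + (1/6)*2**2 = -3 + (1/6)*4 = -3 + 2/3 = -7/3 ≈ -2.3333)
J(V) = 38 + V**2 - 7*V/3 (J(V) = (V**2 - 7*V/3) + 38 = 38 + V**2 - 7*V/3)
D = 710519037/211855774 (D = -1*(-24809)/14638 + (38 + 156**2 - 7/3*156)/14473 = 24809*(1/14638) + (38 + 24336 - 364)*(1/14473) = 24809/14638 + 24010*(1/14473) = 24809/14638 + 24010/14473 = 710519037/211855774 ≈ 3.3538)
9273 + 1/(D - 3049) = 9273 + 1/(710519037/211855774 - 3049) = 9273 + 1/(-645237735889/211855774) = 9273 - 211855774/645237735889 = 5983289313042923/645237735889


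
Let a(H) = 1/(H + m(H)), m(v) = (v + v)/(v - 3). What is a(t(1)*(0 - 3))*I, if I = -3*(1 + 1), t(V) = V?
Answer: 3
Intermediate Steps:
m(v) = 2*v/(-3 + v) (m(v) = (2*v)/(-3 + v) = 2*v/(-3 + v))
I = -6 (I = -3*2 = -6)
a(H) = 1/(H + 2*H/(-3 + H))
a(t(1)*(0 - 3))*I = ((-3 + 1*(0 - 3))/(((1*(0 - 3)))*(-1 + 1*(0 - 3))))*(-6) = ((-3 + 1*(-3))/(((1*(-3)))*(-1 + 1*(-3))))*(-6) = ((-3 - 3)/((-3)*(-1 - 3)))*(-6) = -⅓*(-6)/(-4)*(-6) = -⅓*(-¼)*(-6)*(-6) = -½*(-6) = 3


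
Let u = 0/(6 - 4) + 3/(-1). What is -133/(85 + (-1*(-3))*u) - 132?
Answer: -535/4 ≈ -133.75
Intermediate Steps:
u = -3 (u = 0/2 + 3*(-1) = 0*(½) - 3 = 0 - 3 = -3)
-133/(85 + (-1*(-3))*u) - 132 = -133/(85 - 1*(-3)*(-3)) - 132 = -133/(85 + 3*(-3)) - 132 = -133/(85 - 9) - 132 = -133/76 - 132 = -133*1/76 - 132 = -7/4 - 132 = -535/4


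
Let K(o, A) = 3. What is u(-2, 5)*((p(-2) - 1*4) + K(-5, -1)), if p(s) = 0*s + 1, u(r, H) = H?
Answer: 0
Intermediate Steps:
p(s) = 1 (p(s) = 0 + 1 = 1)
u(-2, 5)*((p(-2) - 1*4) + K(-5, -1)) = 5*((1 - 1*4) + 3) = 5*((1 - 4) + 3) = 5*(-3 + 3) = 5*0 = 0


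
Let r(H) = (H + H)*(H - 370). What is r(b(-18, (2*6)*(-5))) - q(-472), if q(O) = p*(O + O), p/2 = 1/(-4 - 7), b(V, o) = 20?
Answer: -155888/11 ≈ -14172.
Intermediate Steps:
p = -2/11 (p = 2/(-4 - 7) = 2/(-11) = 2*(-1/11) = -2/11 ≈ -0.18182)
q(O) = -4*O/11 (q(O) = -2*(O + O)/11 = -4*O/11)
r(H) = 2*H*(-370 + H) (r(H) = (2*H)*(-370 + H) = 2*H*(-370 + H))
r(b(-18, (2*6)*(-5))) - q(-472) = 2*20*(-370 + 20) - (-4)*(-472)/11 = 2*20*(-350) - 1*1888/11 = -14000 - 1888/11 = -155888/11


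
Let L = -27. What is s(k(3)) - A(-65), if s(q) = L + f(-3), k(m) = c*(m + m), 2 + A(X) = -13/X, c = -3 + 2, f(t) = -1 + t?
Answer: -146/5 ≈ -29.200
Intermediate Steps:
c = -1
A(X) = -2 - 13/X
k(m) = -2*m (k(m) = -(m + m) = -2*m)
s(q) = -31 (s(q) = -27 + (-1 - 3) = -27 - 4 = -31)
s(k(3)) - A(-65) = -31 - (-2 - 13/(-65)) = -31 - (-2 - 13*(-1/65)) = -31 - (-2 + ⅕) = -31 - 1*(-9/5) = -31 + 9/5 = -146/5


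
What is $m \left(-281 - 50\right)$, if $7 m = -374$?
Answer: $\frac{123794}{7} \approx 17685.0$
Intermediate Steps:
$m = - \frac{374}{7}$ ($m = \frac{1}{7} \left(-374\right) = - \frac{374}{7} \approx -53.429$)
$m \left(-281 - 50\right) = - \frac{374 \left(-281 - 50\right)}{7} = \left(- \frac{374}{7}\right) \left(-331\right) = \frac{123794}{7}$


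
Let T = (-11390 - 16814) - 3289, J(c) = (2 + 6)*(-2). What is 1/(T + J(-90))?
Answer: -1/31509 ≈ -3.1737e-5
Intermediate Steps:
J(c) = -16 (J(c) = 8*(-2) = -16)
T = -31493 (T = -28204 - 3289 = -31493)
1/(T + J(-90)) = 1/(-31493 - 16) = 1/(-31509) = -1/31509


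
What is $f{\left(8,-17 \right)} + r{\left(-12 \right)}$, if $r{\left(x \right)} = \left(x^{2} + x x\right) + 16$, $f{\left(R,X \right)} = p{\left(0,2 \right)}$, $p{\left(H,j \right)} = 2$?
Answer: $306$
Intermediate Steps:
$f{\left(R,X \right)} = 2$
$r{\left(x \right)} = 16 + 2 x^{2}$ ($r{\left(x \right)} = \left(x^{2} + x^{2}\right) + 16 = 2 x^{2} + 16 = 16 + 2 x^{2}$)
$f{\left(8,-17 \right)} + r{\left(-12 \right)} = 2 + \left(16 + 2 \left(-12\right)^{2}\right) = 2 + \left(16 + 2 \cdot 144\right) = 2 + \left(16 + 288\right) = 2 + 304 = 306$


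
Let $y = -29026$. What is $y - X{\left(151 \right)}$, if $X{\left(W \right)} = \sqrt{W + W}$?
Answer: $-29026 - \sqrt{302} \approx -29043.0$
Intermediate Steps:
$X{\left(W \right)} = \sqrt{2} \sqrt{W}$ ($X{\left(W \right)} = \sqrt{2 W} = \sqrt{2} \sqrt{W}$)
$y - X{\left(151 \right)} = -29026 - \sqrt{2} \sqrt{151} = -29026 - \sqrt{302}$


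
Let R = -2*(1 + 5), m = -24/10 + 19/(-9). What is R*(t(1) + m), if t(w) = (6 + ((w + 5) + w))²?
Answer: -29608/15 ≈ -1973.9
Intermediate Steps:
m = -203/45 (m = -24*⅒ + 19*(-⅑) = -12/5 - 19/9 = -203/45 ≈ -4.5111)
R = -12 (R = -2*6 = -12)
t(w) = (11 + 2*w)² (t(w) = (6 + ((5 + w) + w))² = (6 + (5 + 2*w))² = (11 + 2*w)²)
R*(t(1) + m) = -12*((11 + 2*1)² - 203/45) = -12*((11 + 2)² - 203/45) = -12*(13² - 203/45) = -12*(169 - 203/45) = -12*7402/45 = -29608/15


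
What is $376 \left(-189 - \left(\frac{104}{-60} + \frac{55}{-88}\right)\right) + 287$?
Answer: $- \frac{1048354}{15} \approx -69890.0$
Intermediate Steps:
$376 \left(-189 - \left(\frac{104}{-60} + \frac{55}{-88}\right)\right) + 287 = 376 \left(-189 - \left(104 \left(- \frac{1}{60}\right) + 55 \left(- \frac{1}{88}\right)\right)\right) + 287 = 376 \left(-189 - \left(- \frac{26}{15} - \frac{5}{8}\right)\right) + 287 = 376 \left(-189 - - \frac{283}{120}\right) + 287 = 376 \left(-189 + \frac{283}{120}\right) + 287 = 376 \left(- \frac{22397}{120}\right) + 287 = - \frac{1052659}{15} + 287 = - \frac{1048354}{15}$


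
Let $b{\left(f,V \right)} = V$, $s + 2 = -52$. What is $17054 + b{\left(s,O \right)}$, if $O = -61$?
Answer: $16993$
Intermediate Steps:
$s = -54$ ($s = -2 - 52 = -54$)
$17054 + b{\left(s,O \right)} = 17054 - 61 = 16993$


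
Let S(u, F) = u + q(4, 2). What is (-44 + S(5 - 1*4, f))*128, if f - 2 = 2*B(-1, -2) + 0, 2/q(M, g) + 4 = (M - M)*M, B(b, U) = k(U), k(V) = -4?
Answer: -5568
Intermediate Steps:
B(b, U) = -4
q(M, g) = -½ (q(M, g) = 2/(-4 + (M - M)*M) = 2/(-4 + 0*M) = 2/(-4 + 0) = 2/(-4) = 2*(-¼) = -½)
f = -6 (f = 2 + (2*(-4) + 0) = 2 + (-8 + 0) = 2 - 8 = -6)
S(u, F) = -½ + u (S(u, F) = u - ½ = -½ + u)
(-44 + S(5 - 1*4, f))*128 = (-44 + (-½ + (5 - 1*4)))*128 = (-44 + (-½ + (5 - 4)))*128 = (-44 + (-½ + 1))*128 = (-44 + ½)*128 = -87/2*128 = -5568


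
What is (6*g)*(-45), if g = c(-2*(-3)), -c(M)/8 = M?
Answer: 12960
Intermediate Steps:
c(M) = -8*M
g = -48 (g = -(-16)*(-3) = -8*6 = -48)
(6*g)*(-45) = (6*(-48))*(-45) = -288*(-45) = 12960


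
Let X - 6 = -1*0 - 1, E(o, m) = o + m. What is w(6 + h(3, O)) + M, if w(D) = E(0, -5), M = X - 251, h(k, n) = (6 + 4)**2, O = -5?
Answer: -251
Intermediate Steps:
h(k, n) = 100 (h(k, n) = 10**2 = 100)
E(o, m) = m + o
X = 5 (X = 6 + (-1*0 - 1) = 6 + (0 - 1) = 6 - 1 = 5)
M = -246 (M = 5 - 251 = -246)
w(D) = -5 (w(D) = -5 + 0 = -5)
w(6 + h(3, O)) + M = -5 - 246 = -251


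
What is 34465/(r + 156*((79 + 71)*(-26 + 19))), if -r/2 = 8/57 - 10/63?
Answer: -41254605/196068556 ≈ -0.21041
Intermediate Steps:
r = 44/1197 (r = -2*(8/57 - 10/63) = -2*(-22/1197) = 44/1197 ≈ 0.036759)
34465/(r + 156*((79 + 71)*(-26 + 19))) = 34465/(44/1197 + 156*((79 + 71)*(-26 + 19))) = 34465/(44/1197 + 156*(150*(-7))) = 34465/(44/1197 + 156*(-1050)) = 34465/(44/1197 - 163800) = 34465/(-196068556/1197) = 34465*(-1197/196068556) = -41254605/196068556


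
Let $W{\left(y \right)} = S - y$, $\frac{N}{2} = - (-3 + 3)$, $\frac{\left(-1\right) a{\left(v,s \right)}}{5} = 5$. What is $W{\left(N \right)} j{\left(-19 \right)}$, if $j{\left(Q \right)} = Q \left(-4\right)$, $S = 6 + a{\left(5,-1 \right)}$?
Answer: $-1444$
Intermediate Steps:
$a{\left(v,s \right)} = -25$ ($a{\left(v,s \right)} = \left(-5\right) 5 = -25$)
$N = 0$ ($N = 2 \left(- (-3 + 3)\right) = 2 \left(\left(-1\right) 0\right) = 2 \cdot 0 = 0$)
$S = -19$ ($S = 6 - 25 = -19$)
$j{\left(Q \right)} = - 4 Q$
$W{\left(y \right)} = -19 - y$
$W{\left(N \right)} j{\left(-19 \right)} = \left(-19 - 0\right) \left(\left(-4\right) \left(-19\right)\right) = \left(-19 + 0\right) 76 = \left(-19\right) 76 = -1444$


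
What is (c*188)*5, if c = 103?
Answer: 96820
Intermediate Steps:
(c*188)*5 = (103*188)*5 = 19364*5 = 96820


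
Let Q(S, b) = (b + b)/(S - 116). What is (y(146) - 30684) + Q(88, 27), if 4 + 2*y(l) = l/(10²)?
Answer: -21481039/700 ≈ -30687.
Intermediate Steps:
y(l) = -2 + l/200 (y(l) = -2 + (l/(10²))/2 = -2 + (l/100)/2 = -2 + l/200)
Q(S, b) = 2*b/(-116 + S) (Q(S, b) = (2*b)/(-116 + S) = 2*b/(-116 + S))
(y(146) - 30684) + Q(88, 27) = ((-2 + (1/200)*146) - 30684) + 2*27/(-116 + 88) = ((-2 + 73/100) - 30684) + 2*27/(-28) = (-127/100 - 30684) + 2*27*(-1/28) = -3068527/100 - 27/14 = -21481039/700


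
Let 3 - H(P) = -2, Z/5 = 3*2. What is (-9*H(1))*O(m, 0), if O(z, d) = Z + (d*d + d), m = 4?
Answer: -1350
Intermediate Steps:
Z = 30 (Z = 5*(3*2) = 5*6 = 30)
H(P) = 5 (H(P) = 3 - 1*(-2) = 3 + 2 = 5)
O(z, d) = 30 + d + d² (O(z, d) = 30 + (d*d + d) = 30 + (d² + d) = 30 + (d + d²) = 30 + d + d²)
(-9*H(1))*O(m, 0) = (-9*5)*(30 + 0 + 0²) = -45*(30 + 0 + 0) = -45*30 = -1350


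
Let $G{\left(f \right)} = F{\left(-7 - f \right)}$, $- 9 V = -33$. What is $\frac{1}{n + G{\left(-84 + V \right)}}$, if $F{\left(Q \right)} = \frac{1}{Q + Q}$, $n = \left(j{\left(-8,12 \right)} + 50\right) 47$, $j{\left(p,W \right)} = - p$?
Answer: $\frac{440}{1199443} \approx 0.00036684$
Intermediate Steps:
$V = \frac{11}{3}$ ($V = \left(- \frac{1}{9}\right) \left(-33\right) = \frac{11}{3} \approx 3.6667$)
$n = 2726$ ($n = \left(\left(-1\right) \left(-8\right) + 50\right) 47 = \left(8 + 50\right) 47 = 58 \cdot 47 = 2726$)
$F{\left(Q \right)} = \frac{1}{2 Q}$
$G{\left(f \right)} = \frac{1}{2 \left(-7 - f\right)}$
$\frac{1}{n + G{\left(-84 + V \right)}} = \frac{1}{2726 - \frac{1}{14 + 2 \left(-84 + \frac{11}{3}\right)}} = \frac{1}{2726 - \frac{1}{14 + 2 \left(- \frac{241}{3}\right)}} = \frac{1}{2726 - \frac{1}{14 - \frac{482}{3}}} = \frac{1}{2726 - \frac{1}{- \frac{440}{3}}} = \frac{1}{2726 - - \frac{3}{440}} = \frac{1}{2726 + \frac{3}{440}} = \frac{1}{\frac{1199443}{440}} = \frac{440}{1199443}$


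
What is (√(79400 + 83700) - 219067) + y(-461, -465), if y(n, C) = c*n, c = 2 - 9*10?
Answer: -178499 + 10*√1631 ≈ -1.7810e+5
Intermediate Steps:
c = -88 (c = 2 - 90 = -88)
y(n, C) = -88*n
(√(79400 + 83700) - 219067) + y(-461, -465) = (√(79400 + 83700) - 219067) - 88*(-461) = (√163100 - 219067) + 40568 = (10*√1631 - 219067) + 40568 = (-219067 + 10*√1631) + 40568 = -178499 + 10*√1631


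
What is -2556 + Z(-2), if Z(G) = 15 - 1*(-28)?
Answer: -2513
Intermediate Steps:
Z(G) = 43 (Z(G) = 15 + 28 = 43)
-2556 + Z(-2) = -2556 + 43 = -2513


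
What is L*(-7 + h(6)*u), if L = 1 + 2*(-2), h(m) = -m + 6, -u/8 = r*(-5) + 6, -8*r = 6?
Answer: 21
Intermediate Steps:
r = -¾ (r = -⅛*6 = -¾ ≈ -0.75000)
u = -78 (u = -8*(-¾*(-5) + 6) = -8*(15/4 + 6) = -8*39/4 = -78)
h(m) = 6 - m
L = -3 (L = 1 - 4 = -3)
L*(-7 + h(6)*u) = -3*(-7 + (6 - 1*6)*(-78)) = -3*(-7 + (6 - 6)*(-78)) = -3*(-7 + 0*(-78)) = -3*(-7 + 0) = -3*(-7) = 21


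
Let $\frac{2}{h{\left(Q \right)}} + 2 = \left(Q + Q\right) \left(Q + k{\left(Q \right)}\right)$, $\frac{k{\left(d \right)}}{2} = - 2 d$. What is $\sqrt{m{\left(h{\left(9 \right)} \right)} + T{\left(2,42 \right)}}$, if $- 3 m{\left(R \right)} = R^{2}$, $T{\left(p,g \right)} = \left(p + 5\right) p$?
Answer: $\frac{\sqrt{7501533}}{732} \approx 3.7417$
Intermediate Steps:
$k{\left(d \right)} = - 4 d$ ($k{\left(d \right)} = 2 \left(- 2 d\right) = - 4 d$)
$T{\left(p,g \right)} = p \left(5 + p\right)$ ($T{\left(p,g \right)} = \left(5 + p\right) p = p \left(5 + p\right)$)
$h{\left(Q \right)} = \frac{2}{-2 - 6 Q^{2}}$ ($h{\left(Q \right)} = \frac{2}{-2 + \left(Q + Q\right) \left(Q - 4 Q\right)} = \frac{2}{-2 + 2 Q \left(- 3 Q\right)} = \frac{2}{-2 - 6 Q^{2}}$)
$m{\left(R \right)} = - \frac{R^{2}}{3}$
$\sqrt{m{\left(h{\left(9 \right)} \right)} + T{\left(2,42 \right)}} = \sqrt{- \frac{\left(\frac{1}{-1 - 3 \cdot 9^{2}}\right)^{2}}{3} + 2 \left(5 + 2\right)} = \sqrt{- \frac{\left(\frac{1}{-1 - 243}\right)^{2}}{3} + 2 \cdot 7} = \sqrt{- \frac{\left(\frac{1}{-1 - 243}\right)^{2}}{3} + 14} = \sqrt{- \frac{\left(\frac{1}{-244}\right)^{2}}{3} + 14} = \sqrt{- \frac{\left(- \frac{1}{244}\right)^{2}}{3} + 14} = \sqrt{\left(- \frac{1}{3}\right) \frac{1}{59536} + 14} = \sqrt{- \frac{1}{178608} + 14} = \sqrt{\frac{2500511}{178608}} = \frac{\sqrt{7501533}}{732}$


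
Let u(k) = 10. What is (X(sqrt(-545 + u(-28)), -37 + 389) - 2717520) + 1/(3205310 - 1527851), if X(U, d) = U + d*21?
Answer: -4546128604751/1677459 + I*sqrt(535) ≈ -2.7101e+6 + 23.13*I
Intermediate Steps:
X(U, d) = U + 21*d
(X(sqrt(-545 + u(-28)), -37 + 389) - 2717520) + 1/(3205310 - 1527851) = ((sqrt(-545 + 10) + 21*(-37 + 389)) - 2717520) + 1/(3205310 - 1527851) = ((sqrt(-535) + 21*352) - 2717520) + 1/1677459 = ((I*sqrt(535) + 7392) - 2717520) + 1/1677459 = ((7392 + I*sqrt(535)) - 2717520) + 1/1677459 = (-2710128 + I*sqrt(535)) + 1/1677459 = -4546128604751/1677459 + I*sqrt(535)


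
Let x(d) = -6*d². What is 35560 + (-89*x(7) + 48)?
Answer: 61774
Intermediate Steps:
35560 + (-89*x(7) + 48) = 35560 + (-(-534)*7² + 48) = 35560 + (-(-534)*49 + 48) = 35560 + (-89*(-294) + 48) = 35560 + (26166 + 48) = 35560 + 26214 = 61774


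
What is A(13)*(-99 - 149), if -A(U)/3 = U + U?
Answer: 19344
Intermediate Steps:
A(U) = -6*U (A(U) = -3*(U + U) = -6*U)
A(13)*(-99 - 149) = (-6*13)*(-99 - 149) = -78*(-248) = 19344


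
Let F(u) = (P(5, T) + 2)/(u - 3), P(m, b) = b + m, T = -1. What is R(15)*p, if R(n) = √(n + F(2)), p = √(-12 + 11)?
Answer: 3*I ≈ 3.0*I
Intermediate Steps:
p = I (p = √(-1) = I ≈ 1.0*I)
F(u) = 6/(-3 + u) (F(u) = ((-1 + 5) + 2)/(u - 3) = (4 + 2)/(-3 + u) = 6/(-3 + u))
R(n) = √(-6 + n) (R(n) = √(n + 6/(-3 + 2)) = √(n + 6/(-1)) = √(n + 6*(-1)) = √(n - 6) = √(-6 + n))
R(15)*p = √(-6 + 15)*I = √9*I = 3*I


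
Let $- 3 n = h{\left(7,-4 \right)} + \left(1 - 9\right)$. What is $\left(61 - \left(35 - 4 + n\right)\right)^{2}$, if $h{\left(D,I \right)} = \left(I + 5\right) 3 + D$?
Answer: $\frac{8464}{9} \approx 940.44$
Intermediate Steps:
$h{\left(D,I \right)} = 15 + D + 3 I$ ($h{\left(D,I \right)} = \left(5 + I\right) 3 + D = \left(15 + 3 I\right) + D = 15 + D + 3 I$)
$n = - \frac{2}{3}$ ($n = - \frac{\left(15 + 7 + 3 \left(-4\right)\right) + \left(1 - 9\right)}{3} = - \frac{\left(15 + 7 - 12\right) + \left(1 - 9\right)}{3} = - \frac{10 - 8}{3} = \left(- \frac{1}{3}\right) 2 = - \frac{2}{3} \approx -0.66667$)
$\left(61 - \left(35 - 4 + n\right)\right)^{2} = \left(61 - \left(\frac{103}{3} - 4\right)\right)^{2} = \left(61 + \left(\left(-35 + 4\right) + \frac{2}{3}\right)\right)^{2} = \left(61 + \left(-31 + \frac{2}{3}\right)\right)^{2} = \left(61 - \frac{91}{3}\right)^{2} = \left(\frac{92}{3}\right)^{2} = \frac{8464}{9}$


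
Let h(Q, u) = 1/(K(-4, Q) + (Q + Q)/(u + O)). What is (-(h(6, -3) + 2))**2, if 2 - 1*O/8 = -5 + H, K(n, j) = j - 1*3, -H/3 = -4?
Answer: 76729/13689 ≈ 5.6052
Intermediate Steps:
H = 12 (H = -3*(-4) = 12)
K(n, j) = -3 + j (K(n, j) = j - 3 = -3 + j)
O = -40 (O = 16 - 8*(-5 + 12) = 16 - 8*7 = 16 - 56 = -40)
h(Q, u) = 1/(-3 + Q + 2*Q/(-40 + u)) (h(Q, u) = 1/((-3 + Q) + (Q + Q)/(u - 40)) = 1/((-3 + Q) + (2*Q)/(-40 + u)) = 1/((-3 + Q) + 2*Q/(-40 + u)) = 1/(-3 + Q + 2*Q/(-40 + u)))
(-(h(6, -3) + 2))**2 = (-((-40 - 3)/(120 - 38*6 - 3*(-3 + 6)) + 2))**2 = (-(-43/(120 - 228 - 3*3) + 2))**2 = (-(-43/(120 - 228 - 9) + 2))**2 = (-(-43/(-117) + 2))**2 = (-(-1/117*(-43) + 2))**2 = (-(43/117 + 2))**2 = (-1*277/117)**2 = (-277/117)**2 = 76729/13689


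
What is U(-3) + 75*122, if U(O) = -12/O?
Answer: 9154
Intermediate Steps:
U(-3) + 75*122 = -12/(-3) + 75*122 = -12*(-1/3) + 9150 = 4 + 9150 = 9154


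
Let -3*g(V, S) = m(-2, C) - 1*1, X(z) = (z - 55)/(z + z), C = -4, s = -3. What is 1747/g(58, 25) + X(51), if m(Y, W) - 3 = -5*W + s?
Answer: -267329/969 ≈ -275.88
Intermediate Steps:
X(z) = (-55 + z)/(2*z) (X(z) = (-55 + z)/((2*z)) = (-55 + z)*(1/(2*z)) = (-55 + z)/(2*z))
m(Y, W) = -5*W (m(Y, W) = 3 + (-5*W - 3) = 3 + (-3 - 5*W) = -5*W)
g(V, S) = -19/3 (g(V, S) = -(-5*(-4) - 1*1)/3 = -(20 - 1)/3 = -⅓*19 = -19/3)
1747/g(58, 25) + X(51) = 1747/(-19/3) + (½)*(-55 + 51)/51 = 1747*(-3/19) + (½)*(1/51)*(-4) = -5241/19 - 2/51 = -267329/969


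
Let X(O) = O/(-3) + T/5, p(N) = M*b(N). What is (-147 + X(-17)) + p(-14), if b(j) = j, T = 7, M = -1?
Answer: -1889/15 ≈ -125.93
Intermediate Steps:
p(N) = -N
X(O) = 7/5 - O/3 (X(O) = O/(-3) + 7/5 = O*(-⅓) + 7*(⅕) = -O/3 + 7/5 = 7/5 - O/3)
(-147 + X(-17)) + p(-14) = (-147 + (7/5 - ⅓*(-17))) - 1*(-14) = (-147 + (7/5 + 17/3)) + 14 = (-147 + 106/15) + 14 = -2099/15 + 14 = -1889/15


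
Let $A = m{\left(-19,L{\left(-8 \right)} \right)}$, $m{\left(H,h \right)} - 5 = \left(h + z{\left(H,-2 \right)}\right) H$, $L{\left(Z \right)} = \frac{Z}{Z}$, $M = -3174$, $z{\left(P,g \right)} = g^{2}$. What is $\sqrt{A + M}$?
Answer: $8 i \sqrt{51} \approx 57.131 i$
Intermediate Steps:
$L{\left(Z \right)} = 1$
$m{\left(H,h \right)} = 5 + H \left(4 + h\right)$ ($m{\left(H,h \right)} = 5 + \left(h + \left(-2\right)^{2}\right) H = 5 + \left(h + 4\right) H = 5 + \left(4 + h\right) H = 5 + H \left(4 + h\right)$)
$A = -90$ ($A = 5 + 4 \left(-19\right) - 19 = 5 - 76 - 19 = -90$)
$\sqrt{A + M} = \sqrt{-90 - 3174} = \sqrt{-3264} = 8 i \sqrt{51}$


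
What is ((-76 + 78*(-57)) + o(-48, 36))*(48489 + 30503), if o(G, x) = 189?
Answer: -342272336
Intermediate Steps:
((-76 + 78*(-57)) + o(-48, 36))*(48489 + 30503) = ((-76 + 78*(-57)) + 189)*(48489 + 30503) = ((-76 - 4446) + 189)*78992 = (-4522 + 189)*78992 = -4333*78992 = -342272336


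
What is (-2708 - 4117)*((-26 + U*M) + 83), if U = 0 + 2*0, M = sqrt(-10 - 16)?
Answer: -389025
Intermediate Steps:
M = I*sqrt(26) (M = sqrt(-26) = I*sqrt(26) ≈ 5.099*I)
U = 0 (U = 0 + 0 = 0)
(-2708 - 4117)*((-26 + U*M) + 83) = (-2708 - 4117)*((-26 + 0*(I*sqrt(26))) + 83) = -6825*((-26 + 0) + 83) = -6825*(-26 + 83) = -6825*57 = -389025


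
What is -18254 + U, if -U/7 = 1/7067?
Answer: -129001025/7067 ≈ -18254.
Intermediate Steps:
U = -7/7067 ≈ -0.00099052
-18254 + U = -18254 - 7/7067 = -129001025/7067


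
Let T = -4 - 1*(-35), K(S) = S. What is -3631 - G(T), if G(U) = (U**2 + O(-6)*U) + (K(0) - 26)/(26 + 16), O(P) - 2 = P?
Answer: -93815/21 ≈ -4467.4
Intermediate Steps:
O(P) = 2 + P
T = 31 (T = -4 + 35 = 31)
G(U) = -13/21 + U**2 - 4*U (G(U) = (U**2 + (2 - 6)*U) + (0 - 26)/(26 + 16) = (U**2 - 4*U) - 26/42 = (U**2 - 4*U) - 26*1/42 = (U**2 - 4*U) - 13/21 = -13/21 + U**2 - 4*U)
-3631 - G(T) = -3631 - (-13/21 + 31**2 - 4*31) = -3631 - (-13/21 + 961 - 124) = -3631 - 1*17564/21 = -3631 - 17564/21 = -93815/21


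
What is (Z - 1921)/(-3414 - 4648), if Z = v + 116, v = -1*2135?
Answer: 1970/4031 ≈ 0.48871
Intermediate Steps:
v = -2135
Z = -2019 (Z = -2135 + 116 = -2019)
(Z - 1921)/(-3414 - 4648) = (-2019 - 1921)/(-3414 - 4648) = -3940/(-8062) = -3940*(-1/8062) = 1970/4031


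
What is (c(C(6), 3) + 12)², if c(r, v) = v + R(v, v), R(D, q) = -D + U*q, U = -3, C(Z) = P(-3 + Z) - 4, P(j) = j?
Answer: 9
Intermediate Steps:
C(Z) = -7 + Z (C(Z) = (-3 + Z) - 4 = -7 + Z)
R(D, q) = -D - 3*q
c(r, v) = -3*v (c(r, v) = v + (-v - 3*v) = v - 4*v = -3*v)
(c(C(6), 3) + 12)² = (-3*3 + 12)² = (-9 + 12)² = 3² = 9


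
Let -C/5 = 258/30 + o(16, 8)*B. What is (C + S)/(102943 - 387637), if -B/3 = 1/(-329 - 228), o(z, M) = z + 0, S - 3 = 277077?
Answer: -6709103/6894546 ≈ -0.97310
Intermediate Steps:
S = 277080 (S = 3 + 277077 = 277080)
o(z, M) = z
B = 3/557 (B = -3/(-329 - 228) = -3/(-557) = -3*(-1/557) = 3/557 ≈ 0.0053860)
C = -24191/557 (C = -5*(258/30 + 16*(3/557)) = -5*(258*(1/30) + 48/557) = -5*(43/5 + 48/557) = -5*24191/2785 = -24191/557 ≈ -43.431)
(C + S)/(102943 - 387637) = (-24191/557 + 277080)/(102943 - 387637) = (154309369/557)/(-284694) = (154309369/557)*(-1/284694) = -6709103/6894546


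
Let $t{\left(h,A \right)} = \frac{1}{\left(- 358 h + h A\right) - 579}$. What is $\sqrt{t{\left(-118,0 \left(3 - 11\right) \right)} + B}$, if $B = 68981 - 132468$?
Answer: $\frac{i \sqrt{110211668606910}}{41665} \approx 251.97 i$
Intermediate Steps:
$B = -63487$
$t{\left(h,A \right)} = \frac{1}{-579 - 358 h + A h}$ ($t{\left(h,A \right)} = \frac{1}{\left(- 358 h + A h\right) - 579} = \frac{1}{-579 - 358 h + A h}$)
$\sqrt{t{\left(-118,0 \left(3 - 11\right) \right)} + B} = \sqrt{\frac{1}{-579 - -42244 + 0 \left(3 - 11\right) \left(-118\right)} - 63487} = \sqrt{\frac{1}{-579 + 42244 + 0 \left(-8\right) \left(-118\right)} - 63487} = \sqrt{\frac{1}{-579 + 42244 + 0 \left(-118\right)} - 63487} = \sqrt{\frac{1}{-579 + 42244 + 0} - 63487} = \sqrt{\frac{1}{41665} - 63487} = \sqrt{- \frac{2645185854}{41665}} = \frac{i \sqrt{110211668606910}}{41665}$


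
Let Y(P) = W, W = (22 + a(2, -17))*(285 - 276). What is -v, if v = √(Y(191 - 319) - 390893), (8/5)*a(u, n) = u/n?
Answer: -I*√451644185/34 ≈ -625.06*I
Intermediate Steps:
a(u, n) = 5*u/(8*n) (a(u, n) = 5*(u/n)/8 = 5*u/(8*n))
W = 13419/68 (W = (22 + (5/8)*2/(-17))*(285 - 276) = (22 + (5/8)*2*(-1/17))*9 = (22 - 5/68)*9 = (1491/68)*9 = 13419/68 ≈ 197.34)
Y(P) = 13419/68
v = I*√451644185/34 (v = √(13419/68 - 390893) = √(-26567305/68) = I*√451644185/34 ≈ 625.06*I)
-v = -I*√451644185/34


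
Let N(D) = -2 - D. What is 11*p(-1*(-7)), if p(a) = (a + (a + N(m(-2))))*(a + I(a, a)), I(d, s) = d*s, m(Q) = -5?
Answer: 10472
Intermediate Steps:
p(a) = (3 + 2*a)*(a + a**2) (p(a) = (a + (a + (-2 - 1*(-5))))*(a + a*a) = (a + (a + (-2 + 5)))*(a + a**2) = (a + (a + 3))*(a + a**2) = (a + (3 + a))*(a + a**2) = (3 + 2*a)*(a + a**2))
11*p(-1*(-7)) = 11*((-1*(-7))*(3 + 2*(-1*(-7))**2 + 5*(-1*(-7)))) = 11*(7*(3 + 2*7**2 + 5*7)) = 11*(7*(3 + 2*49 + 35)) = 11*(7*(3 + 98 + 35)) = 11*(7*136) = 11*952 = 10472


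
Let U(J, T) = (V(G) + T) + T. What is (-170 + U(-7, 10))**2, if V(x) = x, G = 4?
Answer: 21316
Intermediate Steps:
U(J, T) = 4 + 2*T (U(J, T) = (4 + T) + T = 4 + 2*T)
(-170 + U(-7, 10))**2 = (-170 + (4 + 2*10))**2 = (-170 + (4 + 20))**2 = (-170 + 24)**2 = (-146)**2 = 21316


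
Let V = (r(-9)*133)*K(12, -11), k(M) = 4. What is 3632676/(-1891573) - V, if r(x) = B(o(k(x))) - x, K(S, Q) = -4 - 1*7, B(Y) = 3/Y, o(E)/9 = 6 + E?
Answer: 749848641749/56747190 ≈ 13214.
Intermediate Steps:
o(E) = 54 + 9*E (o(E) = 9*(6 + E) = 54 + 9*E)
K(S, Q) = -11 (K(S, Q) = -4 - 7 = -11)
r(x) = 1/30 - x (r(x) = 3/(54 + 9*4) - x = 3/(54 + 36) - x = 3/90 - x = 3*(1/90) - x = 1/30 - x)
V = -396473/30 (V = ((1/30 - 1*(-9))*133)*(-11) = ((1/30 + 9)*133)*(-11) = ((271/30)*133)*(-11) = (36043/30)*(-11) = -396473/30 ≈ -13216.)
3632676/(-1891573) - V = 3632676/(-1891573) - 1*(-396473/30) = 3632676*(-1/1891573) + 396473/30 = -3632676/1891573 + 396473/30 = 749848641749/56747190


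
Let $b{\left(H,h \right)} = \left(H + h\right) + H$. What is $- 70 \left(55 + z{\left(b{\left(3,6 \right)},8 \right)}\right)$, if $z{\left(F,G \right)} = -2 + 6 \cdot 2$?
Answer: $-4550$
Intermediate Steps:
$b{\left(H,h \right)} = h + 2 H$
$z{\left(F,G \right)} = 10$ ($z{\left(F,G \right)} = -2 + 12 = 10$)
$- 70 \left(55 + z{\left(b{\left(3,6 \right)},8 \right)}\right) = - 70 \left(55 + 10\right) = \left(-70\right) 65 = -4550$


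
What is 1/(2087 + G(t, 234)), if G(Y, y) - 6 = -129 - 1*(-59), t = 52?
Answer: 1/2023 ≈ 0.00049432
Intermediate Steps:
G(Y, y) = -64 (G(Y, y) = 6 + (-129 - 1*(-59)) = 6 + (-129 + 59) = 6 - 70 = -64)
1/(2087 + G(t, 234)) = 1/(2087 - 64) = 1/2023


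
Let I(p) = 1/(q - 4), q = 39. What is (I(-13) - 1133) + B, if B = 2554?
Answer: 49736/35 ≈ 1421.0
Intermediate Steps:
I(p) = 1/35 (I(p) = 1/(39 - 4) = 1/35)
(I(-13) - 1133) + B = (1/35 - 1133) + 2554 = -39654/35 + 2554 = 49736/35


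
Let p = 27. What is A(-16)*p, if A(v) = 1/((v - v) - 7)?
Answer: -27/7 ≈ -3.8571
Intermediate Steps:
A(v) = -⅐ (A(v) = 1/(0 - 7) = 1/(-7) = -⅐)
A(-16)*p = -⅐*27 = -27/7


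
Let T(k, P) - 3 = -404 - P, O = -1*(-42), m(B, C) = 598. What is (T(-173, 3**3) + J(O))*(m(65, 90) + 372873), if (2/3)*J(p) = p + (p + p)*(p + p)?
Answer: 3816500149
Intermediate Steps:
O = 42
J(p) = 6*p**2 + 3*p/2 (J(p) = 3*(p + (p + p)*(p + p))/2 = 3*(p + (2*p)*(2*p))/2 = 3*(p + 4*p**2)/2 = 6*p**2 + 3*p/2)
T(k, P) = -401 - P (T(k, P) = 3 + (-404 - P) = -401 - P)
(T(-173, 3**3) + J(O))*(m(65, 90) + 372873) = ((-401 - 1*3**3) + (3/2)*42*(1 + 4*42))*(598 + 372873) = ((-401 - 1*27) + (3/2)*42*(1 + 168))*373471 = ((-401 - 27) + (3/2)*42*169)*373471 = (-428 + 10647)*373471 = 10219*373471 = 3816500149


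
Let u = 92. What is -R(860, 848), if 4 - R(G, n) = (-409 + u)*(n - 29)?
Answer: -259627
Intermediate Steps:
R(G, n) = -9189 + 317*n (R(G, n) = 4 - (-409 + 92)*(n - 29) = 4 - (-317)*(-29 + n) = 4 - (9193 - 317*n) = 4 + (-9193 + 317*n) = -9189 + 317*n)
-R(860, 848) = -(-9189 + 317*848) = -(-9189 + 268816) = -1*259627 = -259627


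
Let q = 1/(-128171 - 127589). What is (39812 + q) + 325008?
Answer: 93306363199/255760 ≈ 3.6482e+5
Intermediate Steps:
q = -1/255760 (q = 1/(-255760) = -1/255760 ≈ -3.9099e-6)
(39812 + q) + 325008 = (39812 - 1/255760) + 325008 = 10182317119/255760 + 325008 = 93306363199/255760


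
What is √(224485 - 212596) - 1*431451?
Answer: -431451 + 3*√1321 ≈ -4.3134e+5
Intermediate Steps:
√(224485 - 212596) - 1*431451 = √11889 - 431451 = 3*√1321 - 431451 = -431451 + 3*√1321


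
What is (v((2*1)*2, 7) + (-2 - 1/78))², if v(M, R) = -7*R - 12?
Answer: 24157225/6084 ≈ 3970.6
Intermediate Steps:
v(M, R) = -12 - 7*R
(v((2*1)*2, 7) + (-2 - 1/78))² = ((-12 - 7*7) + (-2 - 1/78))² = ((-12 - 49) + (-2 - 1*1/78))² = (-61 + (-2 - 1/78))² = (-61 - 157/78)² = (-4915/78)² = 24157225/6084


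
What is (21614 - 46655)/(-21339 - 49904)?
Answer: 25041/71243 ≈ 0.35149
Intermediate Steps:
(21614 - 46655)/(-21339 - 49904) = -25041/(-71243) = -25041*(-1/71243) = 25041/71243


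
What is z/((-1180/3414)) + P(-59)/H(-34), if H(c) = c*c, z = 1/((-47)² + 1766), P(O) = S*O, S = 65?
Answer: -1499334507/451851500 ≈ -3.3182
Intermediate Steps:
P(O) = 65*O
z = 1/3975 (z = 1/(2209 + 1766) = 1/3975 ≈ 0.00025157)
H(c) = c²
z/((-1180/3414)) + P(-59)/H(-34) = 1/(3975*((-1180/3414))) + (65*(-59))/((-34)²) = 1/(3975*((-1180*1/3414))) - 3835/1156 = 1/(3975*(-590/1707)) - 3835*1/1156 = (1/3975)*(-1707/590) - 3835/1156 = -569/781750 - 3835/1156 = -1499334507/451851500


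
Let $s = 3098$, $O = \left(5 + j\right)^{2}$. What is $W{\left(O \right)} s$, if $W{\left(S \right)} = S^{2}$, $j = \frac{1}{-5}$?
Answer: $\frac{1027842048}{625} \approx 1.6445 \cdot 10^{6}$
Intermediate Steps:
$j = - \frac{1}{5} \approx -0.2$
$O = \frac{576}{25}$ ($O = \left(5 - \frac{1}{5}\right)^{2} = \left(\frac{24}{5}\right)^{2} = \frac{576}{25} \approx 23.04$)
$W{\left(O \right)} s = \left(\frac{576}{25}\right)^{2} \cdot 3098 = \frac{331776}{625} \cdot 3098 = \frac{1027842048}{625}$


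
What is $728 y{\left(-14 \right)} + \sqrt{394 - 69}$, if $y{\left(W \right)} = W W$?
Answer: $142688 + 5 \sqrt{13} \approx 1.4271 \cdot 10^{5}$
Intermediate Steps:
$y{\left(W \right)} = W^{2}$
$728 y{\left(-14 \right)} + \sqrt{394 - 69} = 728 \left(-14\right)^{2} + \sqrt{394 - 69} = 728 \cdot 196 + \sqrt{325} = 142688 + 5 \sqrt{13}$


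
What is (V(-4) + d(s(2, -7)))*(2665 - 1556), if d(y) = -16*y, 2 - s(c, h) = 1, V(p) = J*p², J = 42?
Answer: 727504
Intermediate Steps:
V(p) = 42*p²
s(c, h) = 1 (s(c, h) = 2 - 1*1 = 2 - 1 = 1)
(V(-4) + d(s(2, -7)))*(2665 - 1556) = (42*(-4)² - 16*1)*(2665 - 1556) = (42*16 - 16)*1109 = (672 - 16)*1109 = 656*1109 = 727504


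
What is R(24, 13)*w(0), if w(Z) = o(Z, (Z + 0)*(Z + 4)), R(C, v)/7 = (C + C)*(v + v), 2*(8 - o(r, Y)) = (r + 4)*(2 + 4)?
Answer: -34944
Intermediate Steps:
o(r, Y) = -4 - 3*r (o(r, Y) = 8 - (r + 4)*(2 + 4)/2 = 8 - (4 + r)*6/2 = 8 - (24 + 6*r)/2 = 8 + (-12 - 3*r) = -4 - 3*r)
R(C, v) = 28*C*v (R(C, v) = 7*((C + C)*(v + v)) = 7*((2*C)*(2*v)) = 7*(4*C*v) = 28*C*v)
w(Z) = -4 - 3*Z
R(24, 13)*w(0) = (28*24*13)*(-4 - 3*0) = 8736*(-4 + 0) = 8736*(-4) = -34944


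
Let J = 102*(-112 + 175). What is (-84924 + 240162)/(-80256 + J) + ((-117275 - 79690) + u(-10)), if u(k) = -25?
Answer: -2423987823/12305 ≈ -1.9699e+5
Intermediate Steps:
J = 6426 (J = 102*63 = 6426)
(-84924 + 240162)/(-80256 + J) + ((-117275 - 79690) + u(-10)) = (-84924 + 240162)/(-80256 + 6426) + ((-117275 - 79690) - 25) = 155238/(-73830) + (-196965 - 25) = 155238*(-1/73830) - 196990 = -25873/12305 - 196990 = -2423987823/12305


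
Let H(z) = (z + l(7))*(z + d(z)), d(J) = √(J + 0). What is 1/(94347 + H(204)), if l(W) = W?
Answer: 45797/6289068199 - 422*√51/18867204597 ≈ 7.1223e-6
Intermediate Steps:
d(J) = √J
H(z) = (7 + z)*(z + √z) (H(z) = (z + 7)*(z + √z) = (7 + z)*(z + √z))
1/(94347 + H(204)) = 1/(94347 + (204² + 204^(3/2) + 7*204 + 7*√204)) = 1/(94347 + (41616 + 408*√51 + 1428 + 7*(2*√51))) = 1/(94347 + (41616 + 408*√51 + 1428 + 14*√51)) = 1/(94347 + (43044 + 422*√51)) = 1/(137391 + 422*√51)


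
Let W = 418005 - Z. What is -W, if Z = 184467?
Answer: -233538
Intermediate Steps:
W = 233538 (W = 418005 - 1*184467 = 418005 - 184467 = 233538)
-W = -1*233538 = -233538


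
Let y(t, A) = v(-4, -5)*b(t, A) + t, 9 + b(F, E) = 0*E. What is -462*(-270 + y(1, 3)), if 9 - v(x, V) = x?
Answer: 178332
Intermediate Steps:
v(x, V) = 9 - x
b(F, E) = -9 (b(F, E) = -9 + 0*E = -9 + 0 = -9)
y(t, A) = -117 + t (y(t, A) = (9 - 1*(-4))*(-9) + t = (9 + 4)*(-9) + t = 13*(-9) + t = -117 + t)
-462*(-270 + y(1, 3)) = -462*(-270 + (-117 + 1)) = -462*(-270 - 116) = -462*(-386) = 178332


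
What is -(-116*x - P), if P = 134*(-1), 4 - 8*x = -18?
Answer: 185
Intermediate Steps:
x = 11/4 (x = ½ - ⅛*(-18) = ½ + 9/4 = 11/4 ≈ 2.7500)
P = -134
-(-116*x - P) = -(-116*11/4 - 1*(-134)) = -(-319 + 134) = -1*(-185) = 185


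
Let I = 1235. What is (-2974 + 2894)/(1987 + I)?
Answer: -40/1611 ≈ -0.024829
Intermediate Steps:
(-2974 + 2894)/(1987 + I) = (-2974 + 2894)/(1987 + 1235) = -80/3222 = -80*1/3222 = -40/1611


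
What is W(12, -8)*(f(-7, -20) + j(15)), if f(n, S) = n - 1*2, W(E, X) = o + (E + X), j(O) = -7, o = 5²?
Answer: -464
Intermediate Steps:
o = 25
W(E, X) = 25 + E + X (W(E, X) = 25 + (E + X) = 25 + E + X)
f(n, S) = -2 + n (f(n, S) = n - 2 = -2 + n)
W(12, -8)*(f(-7, -20) + j(15)) = (25 + 12 - 8)*((-2 - 7) - 7) = 29*(-9 - 7) = 29*(-16) = -464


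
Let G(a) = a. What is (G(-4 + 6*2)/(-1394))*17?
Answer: -4/41 ≈ -0.097561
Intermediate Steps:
(G(-4 + 6*2)/(-1394))*17 = ((-4 + 6*2)/(-1394))*17 = ((-4 + 12)*(-1/1394))*17 = (8*(-1/1394))*17 = -4/697*17 = -4/41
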